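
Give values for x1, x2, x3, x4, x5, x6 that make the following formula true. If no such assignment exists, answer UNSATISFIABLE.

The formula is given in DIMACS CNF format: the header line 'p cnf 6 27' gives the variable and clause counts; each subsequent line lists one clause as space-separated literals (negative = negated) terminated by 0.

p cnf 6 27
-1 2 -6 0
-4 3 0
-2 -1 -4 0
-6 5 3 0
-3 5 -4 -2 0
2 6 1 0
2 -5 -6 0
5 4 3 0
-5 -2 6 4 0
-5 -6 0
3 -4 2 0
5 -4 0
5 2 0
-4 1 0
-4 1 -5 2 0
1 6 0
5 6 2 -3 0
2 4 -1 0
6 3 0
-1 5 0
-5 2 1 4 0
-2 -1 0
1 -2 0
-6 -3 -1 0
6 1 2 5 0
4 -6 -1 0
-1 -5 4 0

Case x4 = True:
From the singleton clause (x3), x3 = True.
From the singleton clause (x5), x5 = True.
From the singleton clause (¬x6), x6 = False.
From the singleton clause (x1), x1 = True.
From the singleton clause (¬x2), x2 = False.
Every clause now holds.

x1=True,  x2=False,  x3=True,  x4=True,  x5=True,  x6=False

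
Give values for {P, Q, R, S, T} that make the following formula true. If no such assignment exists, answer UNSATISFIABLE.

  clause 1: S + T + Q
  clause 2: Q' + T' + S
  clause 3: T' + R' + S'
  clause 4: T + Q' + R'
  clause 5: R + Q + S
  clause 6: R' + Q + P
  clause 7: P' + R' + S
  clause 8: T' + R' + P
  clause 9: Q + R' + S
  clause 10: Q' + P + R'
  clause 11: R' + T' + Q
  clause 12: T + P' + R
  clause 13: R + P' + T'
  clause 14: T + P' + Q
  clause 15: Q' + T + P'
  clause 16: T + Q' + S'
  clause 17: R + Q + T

P: 0; Q: 0; R: 0; S: 1; T: 1

Try S = 1.
Try T = 1.
Unit clause (R') forces R = 0.
Unit clause (P') forces P = 0.
No clause remains; Q is free.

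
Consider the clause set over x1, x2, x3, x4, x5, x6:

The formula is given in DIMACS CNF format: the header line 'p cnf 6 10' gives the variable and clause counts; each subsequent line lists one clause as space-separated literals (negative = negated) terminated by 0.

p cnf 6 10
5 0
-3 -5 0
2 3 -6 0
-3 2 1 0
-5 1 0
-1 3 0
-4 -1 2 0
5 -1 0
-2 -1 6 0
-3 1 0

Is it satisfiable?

(x5) alone gives x5 = True.
(¬x3) alone gives x3 = False.
(x1) alone gives x1 = True.
That conflicts with the unit clause (¬x1).
No assignment satisfies every clause.

No, unsatisfiable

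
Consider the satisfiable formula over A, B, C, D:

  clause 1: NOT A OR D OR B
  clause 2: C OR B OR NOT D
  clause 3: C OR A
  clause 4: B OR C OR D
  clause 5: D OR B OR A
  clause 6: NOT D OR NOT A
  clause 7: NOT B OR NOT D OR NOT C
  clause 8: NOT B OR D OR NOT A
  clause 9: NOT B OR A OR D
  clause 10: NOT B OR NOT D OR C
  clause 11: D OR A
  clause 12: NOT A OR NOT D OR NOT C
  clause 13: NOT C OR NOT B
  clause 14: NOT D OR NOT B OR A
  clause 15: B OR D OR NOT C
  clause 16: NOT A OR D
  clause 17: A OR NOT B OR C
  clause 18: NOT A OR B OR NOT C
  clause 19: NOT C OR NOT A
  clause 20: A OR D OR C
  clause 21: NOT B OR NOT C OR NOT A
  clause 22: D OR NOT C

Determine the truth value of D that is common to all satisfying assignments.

Suppose D = false.
(A) alone gives A = true.
Now (NOT A) is unsatisfied and unit — conflict.
So every satisfying assignment has D = True.

True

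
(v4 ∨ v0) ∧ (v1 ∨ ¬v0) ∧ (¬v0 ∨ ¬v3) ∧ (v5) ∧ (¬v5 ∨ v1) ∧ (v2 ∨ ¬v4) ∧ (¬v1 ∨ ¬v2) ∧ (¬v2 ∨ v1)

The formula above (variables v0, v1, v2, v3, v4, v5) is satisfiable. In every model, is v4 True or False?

False

Suppose v4 = True.
Unit clause (v5) forces v5 = True.
Unit clause (v1) forces v1 = True.
Unit clause (v2) forces v2 = True.
But (¬v2) is also a unit clause — contradiction.
So every satisfying assignment has v4 = False.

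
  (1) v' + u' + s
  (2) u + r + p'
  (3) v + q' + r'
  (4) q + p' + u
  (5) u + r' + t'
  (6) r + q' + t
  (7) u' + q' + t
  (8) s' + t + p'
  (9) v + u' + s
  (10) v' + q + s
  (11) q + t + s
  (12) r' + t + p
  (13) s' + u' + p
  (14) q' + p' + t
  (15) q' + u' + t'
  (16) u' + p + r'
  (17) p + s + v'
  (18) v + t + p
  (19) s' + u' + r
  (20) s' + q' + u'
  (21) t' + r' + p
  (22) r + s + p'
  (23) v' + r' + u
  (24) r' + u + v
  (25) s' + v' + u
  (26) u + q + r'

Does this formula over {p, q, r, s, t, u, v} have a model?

Yes

Case v = 0:
Case q = 0:
Case p = 1:
(u) alone gives u = 1.
(s) alone gives s = 1.
(t) alone gives t = 1.
(r) alone gives r = 1.
Every clause now holds.
A satisfying assignment: p ↦ 1; q ↦ 0; r ↦ 1; s ↦ 1; t ↦ 1; u ↦ 1; v ↦ 0.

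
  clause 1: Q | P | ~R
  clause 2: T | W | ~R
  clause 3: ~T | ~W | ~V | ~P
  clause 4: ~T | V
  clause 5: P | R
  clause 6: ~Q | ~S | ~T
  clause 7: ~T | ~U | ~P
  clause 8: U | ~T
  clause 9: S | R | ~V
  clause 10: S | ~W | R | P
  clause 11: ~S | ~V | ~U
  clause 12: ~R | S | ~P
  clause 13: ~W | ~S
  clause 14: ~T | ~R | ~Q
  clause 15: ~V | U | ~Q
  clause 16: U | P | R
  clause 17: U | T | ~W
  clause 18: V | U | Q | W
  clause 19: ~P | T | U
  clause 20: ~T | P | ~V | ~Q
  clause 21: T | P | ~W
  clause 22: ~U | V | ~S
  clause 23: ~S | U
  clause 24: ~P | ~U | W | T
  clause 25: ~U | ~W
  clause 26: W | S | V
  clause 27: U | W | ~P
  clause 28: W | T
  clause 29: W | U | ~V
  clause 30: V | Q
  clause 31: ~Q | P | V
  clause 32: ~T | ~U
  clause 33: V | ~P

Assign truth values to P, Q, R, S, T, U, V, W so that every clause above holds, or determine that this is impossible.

UNSATISFIABLE

Case T = 0:
From the singleton clause (W), W = 1.
From the singleton clause (~S), S = 0.
From the singleton clause (U), U = 1.
Now (~U) is unsatisfied and unit — conflict.
Backtrack on T: now try T = 1.
From the singleton clause (V), V = 1.
From the singleton clause (U), U = 1.
Now (~U) is unsatisfied and unit — conflict.
Neither T = 1 nor T = 0 works.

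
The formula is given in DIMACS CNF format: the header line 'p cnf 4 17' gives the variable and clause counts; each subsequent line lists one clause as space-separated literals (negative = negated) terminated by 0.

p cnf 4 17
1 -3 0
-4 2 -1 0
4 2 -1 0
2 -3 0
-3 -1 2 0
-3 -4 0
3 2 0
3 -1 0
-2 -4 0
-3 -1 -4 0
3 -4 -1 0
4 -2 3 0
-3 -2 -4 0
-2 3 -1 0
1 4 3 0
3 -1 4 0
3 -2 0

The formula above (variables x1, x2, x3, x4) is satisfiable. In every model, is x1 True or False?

True

Suppose x1 = False.
Unit clause (¬x3) forces x3 = False.
Unit clause (x2) forces x2 = True.
But (¬x2) is also a unit clause — contradiction.
So every satisfying assignment has x1 = True.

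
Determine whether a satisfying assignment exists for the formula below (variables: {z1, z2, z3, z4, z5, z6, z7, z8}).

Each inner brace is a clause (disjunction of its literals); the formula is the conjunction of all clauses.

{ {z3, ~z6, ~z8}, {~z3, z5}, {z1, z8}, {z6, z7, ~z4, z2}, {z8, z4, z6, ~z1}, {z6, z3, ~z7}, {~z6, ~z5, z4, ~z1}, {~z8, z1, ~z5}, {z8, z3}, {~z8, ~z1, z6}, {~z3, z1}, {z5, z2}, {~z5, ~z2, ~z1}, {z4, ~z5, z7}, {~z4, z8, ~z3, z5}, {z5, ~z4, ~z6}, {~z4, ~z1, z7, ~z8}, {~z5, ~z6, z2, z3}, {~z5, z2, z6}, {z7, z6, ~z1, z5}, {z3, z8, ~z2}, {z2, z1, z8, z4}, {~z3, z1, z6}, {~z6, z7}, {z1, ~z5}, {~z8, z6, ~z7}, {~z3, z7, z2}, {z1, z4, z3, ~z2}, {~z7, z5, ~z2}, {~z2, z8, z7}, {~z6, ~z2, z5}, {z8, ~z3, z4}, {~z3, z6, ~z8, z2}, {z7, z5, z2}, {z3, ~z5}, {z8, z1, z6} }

Yes, satisfiable

Case z3 = 1:
Unit clause (z5) forces z5 = 1.
Unit clause (z1) forces z1 = 1.
Unit clause (~z2) forces z2 = 0.
Unit clause (z6) forces z6 = 1.
Unit clause (z4) forces z4 = 1.
Unit clause (z7) forces z7 = 1.
Every clause is now satisfied; z8 is unconstrained.
A satisfying assignment: z1: 1,  z2: 0,  z3: 1,  z4: 1,  z5: 1,  z6: 1,  z7: 1,  z8: 1.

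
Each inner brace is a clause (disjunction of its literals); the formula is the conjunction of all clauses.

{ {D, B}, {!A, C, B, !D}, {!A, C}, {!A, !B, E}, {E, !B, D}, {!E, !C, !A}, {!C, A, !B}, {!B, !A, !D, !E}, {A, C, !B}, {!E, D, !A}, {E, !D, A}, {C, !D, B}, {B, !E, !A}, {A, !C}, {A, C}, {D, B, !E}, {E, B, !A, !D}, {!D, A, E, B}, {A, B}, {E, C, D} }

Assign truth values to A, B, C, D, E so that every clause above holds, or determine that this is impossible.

Case D = true:
Case A = false:
The clause (E) is unit, so E = true.
The clause (!C) is unit, so C = false.
But (C) is also a unit clause — contradiction.
So A must be the other value — set A = true.
The clause (C) is unit, so C = true.
The clause (!E) is unit, so E = false.
The clause (!B) is unit, so B = false.
But (B) is also a unit clause — contradiction.
Either choice for A ends in contradiction.
So D must be the other value — set D = false.
The clause (B) is unit, so B = true.
The clause (E) is unit, so E = true.
The clause (!A) is unit, so A = false.
The clause (!C) is unit, so C = false.
But (C) is also a unit clause — contradiction.
Either choice for D ends in contradiction.

UNSATISFIABLE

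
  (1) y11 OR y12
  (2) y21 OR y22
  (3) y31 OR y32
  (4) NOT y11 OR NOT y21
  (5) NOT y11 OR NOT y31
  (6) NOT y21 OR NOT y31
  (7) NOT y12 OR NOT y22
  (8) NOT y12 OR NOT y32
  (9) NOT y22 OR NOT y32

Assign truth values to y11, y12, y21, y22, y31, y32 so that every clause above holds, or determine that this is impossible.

UNSATISFIABLE

Case y11 = true:
The clause (NOT y21) is unit, so y21 = false.
The clause (y22) is unit, so y22 = true.
The clause (NOT y31) is unit, so y31 = false.
The clause (y32) is unit, so y32 = true.
But (NOT y32) is also a unit clause — contradiction.
So y11 must be the other value — set y11 = false.
The clause (y12) is unit, so y12 = true.
The clause (NOT y22) is unit, so y22 = false.
The clause (y21) is unit, so y21 = true.
The clause (NOT y31) is unit, so y31 = false.
The clause (y32) is unit, so y32 = true.
But (NOT y32) is also a unit clause — contradiction.
Either choice for y11 ends in contradiction.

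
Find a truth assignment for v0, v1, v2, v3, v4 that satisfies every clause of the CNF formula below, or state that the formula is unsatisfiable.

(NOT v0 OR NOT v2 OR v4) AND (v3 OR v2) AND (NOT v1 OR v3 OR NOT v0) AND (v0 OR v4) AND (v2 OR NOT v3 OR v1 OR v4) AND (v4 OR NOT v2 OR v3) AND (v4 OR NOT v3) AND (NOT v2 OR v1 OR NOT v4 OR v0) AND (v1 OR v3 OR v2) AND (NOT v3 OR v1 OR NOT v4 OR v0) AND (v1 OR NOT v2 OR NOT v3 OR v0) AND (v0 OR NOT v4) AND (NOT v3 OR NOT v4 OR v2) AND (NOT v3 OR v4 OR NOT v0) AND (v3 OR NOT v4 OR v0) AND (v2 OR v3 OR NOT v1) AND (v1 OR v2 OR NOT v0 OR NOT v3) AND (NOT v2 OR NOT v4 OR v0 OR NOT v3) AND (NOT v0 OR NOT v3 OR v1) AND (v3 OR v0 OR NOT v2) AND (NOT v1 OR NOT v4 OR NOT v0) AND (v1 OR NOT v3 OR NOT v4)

Case v3 = false:
Unit clause (v2) forces v2 = true.
Unit clause (v4) forces v4 = true.
Unit clause (v0) forces v0 = true.
Unit clause (NOT v1) forces v1 = false.
All clauses are satisfied.

v0: true, v1: false, v2: true, v3: false, v4: true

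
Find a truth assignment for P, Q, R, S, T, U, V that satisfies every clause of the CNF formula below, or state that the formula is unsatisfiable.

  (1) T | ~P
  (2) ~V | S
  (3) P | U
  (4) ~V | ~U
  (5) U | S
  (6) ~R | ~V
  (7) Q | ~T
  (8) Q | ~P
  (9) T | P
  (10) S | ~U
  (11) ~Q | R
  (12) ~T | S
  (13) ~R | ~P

P ↦ 0; Q ↦ 1; R ↦ 1; S ↦ 1; T ↦ 1; U ↦ 1; V ↦ 0

Suppose T = 1.
Unit clause (Q) forces Q = 1.
Unit clause (R) forces R = 1.
Unit clause (~V) forces V = 0.
Unit clause (S) forces S = 1.
Unit clause (~P) forces P = 0.
Unit clause (U) forces U = 1.
Every clause now holds.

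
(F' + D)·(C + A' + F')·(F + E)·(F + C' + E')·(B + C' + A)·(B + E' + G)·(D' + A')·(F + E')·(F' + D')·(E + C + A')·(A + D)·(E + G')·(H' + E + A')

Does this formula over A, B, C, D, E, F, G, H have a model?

Try F = 0.
(E) alone gives E = 1.
That conflicts with the unit clause (E').
So F must be the other value — set F = 1.
(D) alone gives D = 1.
That conflicts with the unit clause (D').
Both values of F lead to a conflict.
No assignment satisfies every clause.

No, unsatisfiable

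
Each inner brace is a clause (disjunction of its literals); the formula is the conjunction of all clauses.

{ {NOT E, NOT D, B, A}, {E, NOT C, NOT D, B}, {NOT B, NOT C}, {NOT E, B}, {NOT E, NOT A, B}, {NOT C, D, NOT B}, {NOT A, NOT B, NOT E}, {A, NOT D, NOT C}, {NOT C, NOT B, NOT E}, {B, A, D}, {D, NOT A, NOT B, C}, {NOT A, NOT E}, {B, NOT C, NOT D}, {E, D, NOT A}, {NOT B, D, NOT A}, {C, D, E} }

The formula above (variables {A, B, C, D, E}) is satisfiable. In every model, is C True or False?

Suppose C = true.
(NOT B) alone gives B = false.
(NOT E) alone gives E = false.
(NOT D) alone gives D = false.
(A) alone gives A = true.
That conflicts with the unit clause (NOT A).
So every satisfying assignment has C = False.

False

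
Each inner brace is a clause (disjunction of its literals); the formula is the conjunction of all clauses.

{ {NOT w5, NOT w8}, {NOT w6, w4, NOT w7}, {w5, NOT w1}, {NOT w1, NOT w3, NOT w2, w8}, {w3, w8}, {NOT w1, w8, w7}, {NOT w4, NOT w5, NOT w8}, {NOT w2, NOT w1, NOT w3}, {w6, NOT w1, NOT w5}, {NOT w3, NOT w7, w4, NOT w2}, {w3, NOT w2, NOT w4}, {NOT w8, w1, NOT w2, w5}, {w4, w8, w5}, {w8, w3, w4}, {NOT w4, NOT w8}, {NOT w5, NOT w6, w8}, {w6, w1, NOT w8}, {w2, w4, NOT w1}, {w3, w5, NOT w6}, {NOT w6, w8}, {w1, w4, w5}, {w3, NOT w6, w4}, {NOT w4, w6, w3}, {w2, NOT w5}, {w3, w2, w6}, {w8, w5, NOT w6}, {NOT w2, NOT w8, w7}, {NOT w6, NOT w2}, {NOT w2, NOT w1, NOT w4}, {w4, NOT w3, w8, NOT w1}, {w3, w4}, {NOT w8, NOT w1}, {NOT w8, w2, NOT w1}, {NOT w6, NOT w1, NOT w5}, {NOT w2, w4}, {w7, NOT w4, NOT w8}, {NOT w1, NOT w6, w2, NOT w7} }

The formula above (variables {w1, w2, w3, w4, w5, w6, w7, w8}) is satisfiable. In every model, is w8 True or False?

Suppose w8 = true.
The clause (NOT w5) is unit, so w5 = false.
The clause (NOT w1) is unit, so w1 = false.
The clause (NOT w2) is unit, so w2 = false.
The clause (NOT w4) is unit, so w4 = false.
That conflicts with the unit clause (w4).
So every satisfying assignment has w8 = False.

False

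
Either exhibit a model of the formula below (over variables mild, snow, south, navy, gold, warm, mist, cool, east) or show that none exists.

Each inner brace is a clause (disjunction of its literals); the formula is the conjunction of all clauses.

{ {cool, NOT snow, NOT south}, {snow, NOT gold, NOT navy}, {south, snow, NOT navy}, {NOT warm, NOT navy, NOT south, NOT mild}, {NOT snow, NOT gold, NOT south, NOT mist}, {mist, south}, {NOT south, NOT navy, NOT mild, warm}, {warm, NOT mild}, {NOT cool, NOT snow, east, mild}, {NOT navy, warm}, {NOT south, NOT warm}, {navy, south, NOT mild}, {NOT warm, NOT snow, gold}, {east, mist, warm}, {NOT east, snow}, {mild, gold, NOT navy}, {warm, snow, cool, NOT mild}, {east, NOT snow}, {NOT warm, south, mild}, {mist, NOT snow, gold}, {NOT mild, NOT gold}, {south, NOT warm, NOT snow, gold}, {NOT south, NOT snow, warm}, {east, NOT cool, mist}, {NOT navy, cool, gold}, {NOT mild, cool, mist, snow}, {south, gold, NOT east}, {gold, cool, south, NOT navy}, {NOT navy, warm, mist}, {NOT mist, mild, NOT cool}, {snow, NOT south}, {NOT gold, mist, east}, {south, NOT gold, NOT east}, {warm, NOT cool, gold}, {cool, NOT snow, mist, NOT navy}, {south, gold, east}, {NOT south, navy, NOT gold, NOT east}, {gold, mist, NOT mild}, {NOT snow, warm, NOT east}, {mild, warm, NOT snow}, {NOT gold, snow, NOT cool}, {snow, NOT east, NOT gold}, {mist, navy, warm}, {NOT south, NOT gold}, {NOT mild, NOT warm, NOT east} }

mild ↦ false,  snow ↦ false,  south ↦ false,  navy ↦ false,  gold ↦ true,  warm ↦ false,  mist ↦ true,  cool ↦ false,  east ↦ false

Branch on mist: set mist = true.
Branch on warm: set warm = false.
From the singleton clause (NOT mild), mild = false.
From the singleton clause (NOT navy), navy = false.
From the singleton clause (NOT cool), cool = false.
From the singleton clause (NOT snow), snow = false.
From the singleton clause (NOT east), east = false.
From the singleton clause (NOT south), south = false.
From the singleton clause (gold), gold = true.
Every clause now holds.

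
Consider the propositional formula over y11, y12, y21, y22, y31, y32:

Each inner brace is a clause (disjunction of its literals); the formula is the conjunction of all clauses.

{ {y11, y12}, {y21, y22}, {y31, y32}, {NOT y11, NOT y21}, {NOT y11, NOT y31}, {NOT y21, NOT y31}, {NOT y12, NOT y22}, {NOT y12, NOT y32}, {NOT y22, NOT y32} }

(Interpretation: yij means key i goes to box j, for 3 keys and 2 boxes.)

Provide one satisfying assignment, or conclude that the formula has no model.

Try y11 = true.
From the singleton clause (NOT y21), y21 = false.
From the singleton clause (y22), y22 = true.
From the singleton clause (NOT y31), y31 = false.
From the singleton clause (y32), y32 = true.
Now (NOT y32) is unsatisfied and unit — conflict.
That branch fails; take y11 = false instead.
From the singleton clause (y12), y12 = true.
From the singleton clause (NOT y22), y22 = false.
From the singleton clause (y21), y21 = true.
From the singleton clause (NOT y31), y31 = false.
From the singleton clause (y32), y32 = true.
Now (NOT y32) is unsatisfied and unit — conflict.
Either choice for y11 ends in contradiction.

UNSATISFIABLE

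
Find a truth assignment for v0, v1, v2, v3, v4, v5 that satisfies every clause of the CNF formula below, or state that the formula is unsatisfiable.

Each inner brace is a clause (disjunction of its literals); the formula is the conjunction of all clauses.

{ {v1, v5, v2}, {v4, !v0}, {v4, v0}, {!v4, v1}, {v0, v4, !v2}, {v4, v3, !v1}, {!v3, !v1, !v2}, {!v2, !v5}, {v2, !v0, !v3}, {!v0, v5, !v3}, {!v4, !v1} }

UNSATISFIABLE

Case v4 = true:
From the singleton clause (v1), v1 = true.
But (!v1) is also a unit clause — contradiction.
So v4 must be the other value — set v4 = false.
From the singleton clause (!v0), v0 = false.
But (v0) is also a unit clause — contradiction.
Neither v4 = true nor v4 = false works.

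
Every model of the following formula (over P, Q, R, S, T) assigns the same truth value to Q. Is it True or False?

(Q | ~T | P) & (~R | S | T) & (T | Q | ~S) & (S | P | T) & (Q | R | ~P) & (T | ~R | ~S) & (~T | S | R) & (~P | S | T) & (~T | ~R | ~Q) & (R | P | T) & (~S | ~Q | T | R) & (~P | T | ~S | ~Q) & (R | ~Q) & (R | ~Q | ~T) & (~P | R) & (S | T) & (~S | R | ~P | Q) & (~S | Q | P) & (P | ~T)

Suppose Q = 1.
(R) alone gives R = 1.
(~T) alone gives T = 0.
(S) alone gives S = 1.
Now (~S) is unsatisfied and unit — conflict.
So every satisfying assignment has Q = False.

False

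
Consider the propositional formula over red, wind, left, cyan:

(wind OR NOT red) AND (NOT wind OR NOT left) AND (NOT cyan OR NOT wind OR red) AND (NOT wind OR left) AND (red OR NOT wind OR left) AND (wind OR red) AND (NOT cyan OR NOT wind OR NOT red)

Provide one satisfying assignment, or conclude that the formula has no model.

UNSATISFIABLE

Try wind = true.
The clause (NOT left) is unit, so left = false.
But (left) is also a unit clause — contradiction.
Backtrack on wind: now try wind = false.
The clause (NOT red) is unit, so red = false.
But (red) is also a unit clause — contradiction.
Either choice for wind ends in contradiction.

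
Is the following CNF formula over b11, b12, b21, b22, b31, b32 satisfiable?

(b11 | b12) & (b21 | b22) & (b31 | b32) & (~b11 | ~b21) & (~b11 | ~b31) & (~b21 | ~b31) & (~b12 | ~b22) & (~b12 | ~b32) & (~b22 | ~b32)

Suppose b11 = 1.
From the singleton clause (~b21), b21 = 0.
From the singleton clause (b22), b22 = 1.
From the singleton clause (~b31), b31 = 0.
From the singleton clause (b32), b32 = 1.
Now (~b32) is unsatisfied and unit — conflict.
Backtrack on b11: now try b11 = 0.
From the singleton clause (b12), b12 = 1.
From the singleton clause (~b22), b22 = 0.
From the singleton clause (b21), b21 = 1.
From the singleton clause (~b31), b31 = 0.
From the singleton clause (b32), b32 = 1.
Now (~b32) is unsatisfied and unit — conflict.
Both values of b11 lead to a conflict.
No assignment satisfies every clause.

No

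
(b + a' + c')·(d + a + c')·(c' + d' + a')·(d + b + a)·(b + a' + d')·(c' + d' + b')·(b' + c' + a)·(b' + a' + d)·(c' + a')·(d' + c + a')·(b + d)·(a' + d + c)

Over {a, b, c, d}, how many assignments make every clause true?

4

There are 2^4 = 16 truth assignments over (a, b, c, d).
Split on d. With d = 1, the clauses containing d are satisfied and d' drops from the rest; 3 of the 2^3 = 8 assignments to the other variables satisfy what remains.
With d = 0, by the same count on the reduced clause set, 1 assignment works.
Total: 3 + 1 = 4.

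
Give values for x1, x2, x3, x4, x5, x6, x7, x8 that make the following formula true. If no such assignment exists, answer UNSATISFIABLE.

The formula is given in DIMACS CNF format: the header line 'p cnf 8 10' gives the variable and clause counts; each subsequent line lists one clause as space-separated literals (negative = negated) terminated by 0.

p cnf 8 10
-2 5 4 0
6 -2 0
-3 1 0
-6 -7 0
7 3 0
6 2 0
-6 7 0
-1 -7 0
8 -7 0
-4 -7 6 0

UNSATISFIABLE

Branch on x6: set x6 = True.
Unit clause (¬x7) forces x7 = False.
But (x7) is also a unit clause — contradiction.
So x6 must be the other value — set x6 = False.
Unit clause (¬x2) forces x2 = False.
But (x2) is also a unit clause — contradiction.
Neither x6 = True nor x6 = False works.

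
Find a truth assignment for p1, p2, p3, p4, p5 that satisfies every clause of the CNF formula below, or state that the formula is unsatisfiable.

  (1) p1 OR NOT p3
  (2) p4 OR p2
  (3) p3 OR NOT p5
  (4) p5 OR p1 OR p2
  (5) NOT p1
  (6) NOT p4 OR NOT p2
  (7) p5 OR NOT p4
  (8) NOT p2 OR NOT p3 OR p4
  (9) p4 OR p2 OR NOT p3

(NOT p1) alone gives p1 = false.
(NOT p3) alone gives p3 = false.
(NOT p5) alone gives p5 = false.
(p2) alone gives p2 = true.
(NOT p4) alone gives p4 = false.
This assignment satisfies each clause.

p1 ↦ false; p2 ↦ true; p3 ↦ false; p4 ↦ false; p5 ↦ false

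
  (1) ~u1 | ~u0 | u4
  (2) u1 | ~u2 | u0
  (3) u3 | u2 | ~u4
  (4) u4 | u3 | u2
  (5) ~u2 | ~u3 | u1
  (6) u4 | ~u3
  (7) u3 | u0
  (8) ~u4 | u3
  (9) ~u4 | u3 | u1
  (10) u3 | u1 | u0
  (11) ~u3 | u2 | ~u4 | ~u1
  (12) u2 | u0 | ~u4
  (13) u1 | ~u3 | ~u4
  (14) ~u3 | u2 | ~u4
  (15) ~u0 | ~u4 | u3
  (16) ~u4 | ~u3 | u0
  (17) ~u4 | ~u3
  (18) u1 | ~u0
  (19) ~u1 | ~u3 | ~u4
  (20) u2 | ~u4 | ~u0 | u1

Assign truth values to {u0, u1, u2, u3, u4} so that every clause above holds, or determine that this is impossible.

UNSATISFIABLE

Case u4 = 1:
The clause (u3) is unit, so u3 = 1.
Now (~u3) is unsatisfied and unit — conflict.
So u4 must be the other value — set u4 = 0.
The clause (~u3) is unit, so u3 = 0.
The clause (u2) is unit, so u2 = 1.
The clause (u0) is unit, so u0 = 1.
The clause (~u1) is unit, so u1 = 0.
Now (u1) is unsatisfied and unit — conflict.
Neither u4 = 1 nor u4 = 0 works.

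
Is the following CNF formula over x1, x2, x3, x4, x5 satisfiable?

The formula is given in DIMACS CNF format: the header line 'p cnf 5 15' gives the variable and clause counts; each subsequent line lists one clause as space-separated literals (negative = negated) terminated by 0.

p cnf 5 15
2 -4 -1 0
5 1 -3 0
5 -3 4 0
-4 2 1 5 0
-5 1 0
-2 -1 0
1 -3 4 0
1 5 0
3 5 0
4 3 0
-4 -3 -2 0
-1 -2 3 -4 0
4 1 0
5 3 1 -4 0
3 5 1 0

Branch on x5: set x5 = True.
Unit clause (x1) forces x1 = True.
Unit clause (¬x2) forces x2 = False.
Unit clause (¬x4) forces x4 = False.
Unit clause (x3) forces x3 = True.
This assignment satisfies each clause.
A satisfying assignment: x1 ↦ True,  x2 ↦ False,  x3 ↦ True,  x4 ↦ False,  x5 ↦ True.

Yes, satisfiable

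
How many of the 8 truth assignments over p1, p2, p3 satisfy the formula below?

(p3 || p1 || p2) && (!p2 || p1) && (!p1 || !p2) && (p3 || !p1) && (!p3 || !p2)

There are 2^3 = 8 truth assignments over (p1, p2, p3).
Check each against the 5 clauses (columns in the order p1, p2, p3):
  F F F  ✗ fails (p3 || p1 || p2)
  F F T  ✓ satisfies all
  F T F  ✗ fails (!p2 || p1)
  F T T  ✗ fails (!p2 || p1)
  T F F  ✗ fails (p3 || !p1)
  T F T  ✓ satisfies all
  T T F  ✗ fails (!p1 || !p2)
  T T T  ✗ fails (!p1 || !p2)
2 of the 8 rows are models.

2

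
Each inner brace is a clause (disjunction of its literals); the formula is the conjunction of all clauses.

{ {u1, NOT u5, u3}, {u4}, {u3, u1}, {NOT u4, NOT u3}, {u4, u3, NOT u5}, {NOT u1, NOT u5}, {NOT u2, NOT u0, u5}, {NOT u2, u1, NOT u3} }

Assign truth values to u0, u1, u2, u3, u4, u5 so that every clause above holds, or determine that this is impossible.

u0: true,  u1: true,  u2: false,  u3: false,  u4: true,  u5: false

From the singleton clause (u4), u4 = true.
From the singleton clause (NOT u3), u3 = false.
From the singleton clause (u1), u1 = true.
From the singleton clause (NOT u5), u5 = false.
Case u2 = false:
No clause remains; u0 is free.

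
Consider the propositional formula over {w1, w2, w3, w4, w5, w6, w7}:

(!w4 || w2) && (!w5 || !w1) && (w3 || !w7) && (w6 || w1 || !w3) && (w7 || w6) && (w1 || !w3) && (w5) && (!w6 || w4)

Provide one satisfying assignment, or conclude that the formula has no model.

w1 ↦ false,  w2 ↦ true,  w3 ↦ false,  w4 ↦ true,  w5 ↦ true,  w6 ↦ true,  w7 ↦ false

Unit clause (w5) forces w5 = true.
Unit clause (!w1) forces w1 = false.
Unit clause (!w3) forces w3 = false.
Unit clause (!w7) forces w7 = false.
Unit clause (w6) forces w6 = true.
Unit clause (w4) forces w4 = true.
Unit clause (w2) forces w2 = true.
Every clause now holds.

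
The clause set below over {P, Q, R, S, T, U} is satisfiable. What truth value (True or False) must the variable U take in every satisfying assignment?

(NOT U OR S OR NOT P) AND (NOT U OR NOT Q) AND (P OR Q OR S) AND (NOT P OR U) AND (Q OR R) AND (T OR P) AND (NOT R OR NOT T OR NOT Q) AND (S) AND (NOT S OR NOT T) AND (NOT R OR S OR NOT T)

Suppose U = false.
From the singleton clause (NOT P), P = false.
From the singleton clause (T), T = true.
From the singleton clause (S), S = true.
But (NOT S) is also a unit clause — contradiction.
So every satisfying assignment has U = True.

True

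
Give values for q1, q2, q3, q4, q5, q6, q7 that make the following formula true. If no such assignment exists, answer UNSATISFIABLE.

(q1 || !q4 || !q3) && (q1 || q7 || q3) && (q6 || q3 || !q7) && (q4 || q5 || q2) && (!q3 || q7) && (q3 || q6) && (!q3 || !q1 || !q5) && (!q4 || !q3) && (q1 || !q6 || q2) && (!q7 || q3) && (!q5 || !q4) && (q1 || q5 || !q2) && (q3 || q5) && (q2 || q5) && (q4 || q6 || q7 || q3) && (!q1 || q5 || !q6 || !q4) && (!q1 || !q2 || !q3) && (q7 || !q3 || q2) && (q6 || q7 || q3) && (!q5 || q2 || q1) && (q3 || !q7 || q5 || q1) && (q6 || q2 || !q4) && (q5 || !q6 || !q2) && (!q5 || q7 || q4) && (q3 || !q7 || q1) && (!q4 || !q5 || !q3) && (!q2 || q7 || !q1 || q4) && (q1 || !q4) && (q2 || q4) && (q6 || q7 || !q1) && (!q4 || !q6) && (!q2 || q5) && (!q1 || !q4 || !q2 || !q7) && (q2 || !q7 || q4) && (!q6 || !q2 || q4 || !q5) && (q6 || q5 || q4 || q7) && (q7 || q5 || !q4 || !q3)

Try q3 = true.
(q7) alone gives q7 = true.
(!q4) alone gives q4 = false.
(q2) alone gives q2 = true.
(!q1) alone gives q1 = false.
(q5) alone gives q5 = true.
(!q6) alone gives q6 = false.
This assignment satisfies each clause.

q1 ↦ false,  q2 ↦ true,  q3 ↦ true,  q4 ↦ false,  q5 ↦ true,  q6 ↦ false,  q7 ↦ true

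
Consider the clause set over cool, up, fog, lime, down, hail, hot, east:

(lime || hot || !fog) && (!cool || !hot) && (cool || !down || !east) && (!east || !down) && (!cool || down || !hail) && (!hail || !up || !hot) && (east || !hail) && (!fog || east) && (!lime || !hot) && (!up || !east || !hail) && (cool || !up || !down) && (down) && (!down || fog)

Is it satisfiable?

The clause (down) is unit, so down = true.
The clause (!east) is unit, so east = false.
The clause (!hail) is unit, so hail = false.
The clause (!fog) is unit, so fog = false.
That conflicts with the unit clause (fog).
No assignment satisfies every clause.

No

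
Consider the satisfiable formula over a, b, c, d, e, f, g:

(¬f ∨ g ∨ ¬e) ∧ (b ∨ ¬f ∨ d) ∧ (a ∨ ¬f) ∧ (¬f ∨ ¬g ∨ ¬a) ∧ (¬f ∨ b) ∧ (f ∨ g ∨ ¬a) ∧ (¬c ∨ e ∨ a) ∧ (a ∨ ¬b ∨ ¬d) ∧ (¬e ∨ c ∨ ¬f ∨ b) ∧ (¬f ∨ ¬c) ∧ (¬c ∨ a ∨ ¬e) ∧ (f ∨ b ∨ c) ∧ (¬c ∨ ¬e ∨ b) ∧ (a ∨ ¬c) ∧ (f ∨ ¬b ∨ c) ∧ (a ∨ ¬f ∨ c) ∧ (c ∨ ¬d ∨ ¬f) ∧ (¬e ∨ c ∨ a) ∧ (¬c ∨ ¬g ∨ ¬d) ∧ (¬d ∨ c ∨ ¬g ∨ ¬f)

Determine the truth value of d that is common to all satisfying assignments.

Suppose d = True.
Suppose a = True.
Suppose f = False.
Unit clause (g) forces g = True.
Unit clause (¬c) forces c = False.
Unit clause (b) forces b = True.
That conflicts with the unit clause (¬b).
So f must be the other value — set f = True.
Unit clause (¬g) forces g = False.
Unit clause (¬e) forces e = False.
Unit clause (b) forces b = True.
Unit clause (¬c) forces c = False.
That conflicts with the unit clause (c).
Neither f = True nor f = False works.
So a must be the other value — set a = False.
Unit clause (¬f) forces f = False.
Unit clause (¬b) forces b = False.
Unit clause (c) forces c = True.
That conflicts with the unit clause (¬c).
Neither a = True nor a = False works.
So every satisfying assignment has d = False.

False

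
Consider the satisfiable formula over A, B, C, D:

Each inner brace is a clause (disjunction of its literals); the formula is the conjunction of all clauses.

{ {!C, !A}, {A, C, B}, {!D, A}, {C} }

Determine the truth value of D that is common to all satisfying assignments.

False

Suppose D = true.
Unit clause (A) forces A = true.
Unit clause (!C) forces C = false.
That conflicts with the unit clause (C).
So every satisfying assignment has D = False.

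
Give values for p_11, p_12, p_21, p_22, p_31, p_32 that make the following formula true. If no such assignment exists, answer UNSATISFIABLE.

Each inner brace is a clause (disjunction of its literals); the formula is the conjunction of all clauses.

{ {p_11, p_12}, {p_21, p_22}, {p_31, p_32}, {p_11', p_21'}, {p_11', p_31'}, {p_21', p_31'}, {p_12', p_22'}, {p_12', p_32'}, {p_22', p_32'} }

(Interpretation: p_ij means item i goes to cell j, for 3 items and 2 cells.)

Case p_11 = 1:
Unit clause (p_21') forces p_21 = 0.
Unit clause (p_22) forces p_22 = 1.
Unit clause (p_31') forces p_31 = 0.
Unit clause (p_32) forces p_32 = 1.
That conflicts with the unit clause (p_32').
So p_11 must be the other value — set p_11 = 0.
Unit clause (p_12) forces p_12 = 1.
Unit clause (p_22') forces p_22 = 0.
Unit clause (p_21) forces p_21 = 1.
Unit clause (p_31') forces p_31 = 0.
Unit clause (p_32) forces p_32 = 1.
That conflicts with the unit clause (p_32').
Neither p_11 = 1 nor p_11 = 0 works.

UNSATISFIABLE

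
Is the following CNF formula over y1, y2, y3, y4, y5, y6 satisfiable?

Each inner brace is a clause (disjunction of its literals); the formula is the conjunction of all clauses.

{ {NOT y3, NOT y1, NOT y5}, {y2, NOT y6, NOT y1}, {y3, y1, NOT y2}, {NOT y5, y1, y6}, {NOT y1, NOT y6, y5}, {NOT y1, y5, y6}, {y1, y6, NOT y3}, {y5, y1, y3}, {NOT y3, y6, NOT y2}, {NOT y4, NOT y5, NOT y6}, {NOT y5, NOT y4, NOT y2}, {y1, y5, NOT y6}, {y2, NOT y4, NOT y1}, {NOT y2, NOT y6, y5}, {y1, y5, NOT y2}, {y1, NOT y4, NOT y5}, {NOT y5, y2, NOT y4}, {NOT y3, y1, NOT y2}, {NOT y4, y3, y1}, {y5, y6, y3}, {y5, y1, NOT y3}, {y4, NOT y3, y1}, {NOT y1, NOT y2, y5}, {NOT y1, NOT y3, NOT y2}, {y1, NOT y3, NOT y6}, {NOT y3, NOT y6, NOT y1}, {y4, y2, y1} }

Yes, satisfiable

Try y3 = false.
Try y1 = true.
Try y2 = true.
(y5) alone gives y5 = true.
(NOT y4) alone gives y4 = false.
Every clause is now satisfied; y6 is unconstrained.
A satisfying assignment: y1=true; y2=true; y3=false; y4=false; y5=true; y6=true.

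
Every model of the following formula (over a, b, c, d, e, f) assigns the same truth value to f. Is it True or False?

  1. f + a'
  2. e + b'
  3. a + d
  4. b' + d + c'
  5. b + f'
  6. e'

False

Suppose f = 1.
Unit clause (b) forces b = 1.
Unit clause (e) forces e = 1.
That conflicts with the unit clause (e').
So every satisfying assignment has f = False.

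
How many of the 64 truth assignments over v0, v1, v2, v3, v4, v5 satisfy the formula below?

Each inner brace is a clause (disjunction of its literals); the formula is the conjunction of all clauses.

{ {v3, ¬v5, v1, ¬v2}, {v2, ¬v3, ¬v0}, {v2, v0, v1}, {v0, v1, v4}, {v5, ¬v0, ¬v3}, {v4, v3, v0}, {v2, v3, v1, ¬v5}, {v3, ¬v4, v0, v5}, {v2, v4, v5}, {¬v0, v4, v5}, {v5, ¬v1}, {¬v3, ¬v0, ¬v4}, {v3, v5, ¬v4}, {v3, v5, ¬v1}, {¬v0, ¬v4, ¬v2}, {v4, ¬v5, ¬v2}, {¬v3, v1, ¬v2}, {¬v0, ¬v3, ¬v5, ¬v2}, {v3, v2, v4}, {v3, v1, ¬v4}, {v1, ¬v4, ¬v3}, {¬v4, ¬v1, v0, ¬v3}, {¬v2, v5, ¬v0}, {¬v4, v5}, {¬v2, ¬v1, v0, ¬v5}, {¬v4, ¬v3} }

3

There are 2^6 = 64 truth assignments over (v0, v1, v2, v3, v4, v5).
Split on v5. With v5 = True, the clauses containing v5 are satisfied and ¬v5 drops from the rest; 3 of the 2^5 = 32 assignments to the other variables satisfy what remains.
With v5 = False, by the same count on the reduced clause set, 0 assignments work.
(One model: v0=F, v1=T, v2=F, v3=F, v4=T, v5=T.)
Total: 3 + 0 = 3.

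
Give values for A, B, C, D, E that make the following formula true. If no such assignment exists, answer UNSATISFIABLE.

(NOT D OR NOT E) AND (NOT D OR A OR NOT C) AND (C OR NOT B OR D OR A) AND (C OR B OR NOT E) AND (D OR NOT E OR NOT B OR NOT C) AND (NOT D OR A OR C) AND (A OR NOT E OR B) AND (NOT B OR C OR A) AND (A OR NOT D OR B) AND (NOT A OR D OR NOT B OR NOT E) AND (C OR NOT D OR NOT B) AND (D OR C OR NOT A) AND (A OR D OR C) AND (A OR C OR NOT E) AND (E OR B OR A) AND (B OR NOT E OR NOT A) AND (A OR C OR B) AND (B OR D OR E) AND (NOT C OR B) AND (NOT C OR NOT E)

A ↦ true,  B ↦ false,  C ↦ false,  D ↦ true,  E ↦ false

Try D = true.
From the singleton clause (NOT E), E = false.
Try A = true.
Try C = false.
From the singleton clause (NOT B), B = false.
This assignment satisfies each clause.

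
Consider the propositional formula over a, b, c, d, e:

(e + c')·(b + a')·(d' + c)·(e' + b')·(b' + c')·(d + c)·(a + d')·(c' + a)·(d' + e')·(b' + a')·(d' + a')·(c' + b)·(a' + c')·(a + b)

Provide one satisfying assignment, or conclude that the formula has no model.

Case e = 1:
The clause (b') is unit, so b = 0.
The clause (a') is unit, so a = 0.
That conflicts with the unit clause (a).
That branch fails; take e = 0 instead.
The clause (c') is unit, so c = 0.
The clause (d') is unit, so d = 0.
That conflicts with the unit clause (d).
Neither e = 1 nor e = 0 works.

UNSATISFIABLE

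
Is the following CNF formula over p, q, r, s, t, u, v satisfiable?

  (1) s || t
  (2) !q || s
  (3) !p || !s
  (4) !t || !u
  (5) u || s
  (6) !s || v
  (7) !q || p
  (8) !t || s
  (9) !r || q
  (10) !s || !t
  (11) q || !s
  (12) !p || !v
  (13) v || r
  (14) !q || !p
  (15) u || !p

Branch on s: set s = true.
From the singleton clause (!p), p = false.
From the singleton clause (v), v = true.
From the singleton clause (!q), q = false.
Now (q) is unsatisfied and unit — conflict.
That branch fails; take s = false instead.
From the singleton clause (t), t = true.
Now (!t) is unsatisfied and unit — conflict.
Both values of s lead to a conflict.
No assignment satisfies every clause.

Unsatisfiable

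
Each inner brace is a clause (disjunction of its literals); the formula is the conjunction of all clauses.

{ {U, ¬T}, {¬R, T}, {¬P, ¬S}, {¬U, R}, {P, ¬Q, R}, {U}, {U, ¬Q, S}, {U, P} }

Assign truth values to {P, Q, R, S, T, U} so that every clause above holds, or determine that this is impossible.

P=False; Q=False; R=True; S=True; T=True; U=True

Unit clause (U) forces U = True.
Unit clause (R) forces R = True.
Unit clause (T) forces T = True.
Suppose P = False.
No clause remains; Q, S are free.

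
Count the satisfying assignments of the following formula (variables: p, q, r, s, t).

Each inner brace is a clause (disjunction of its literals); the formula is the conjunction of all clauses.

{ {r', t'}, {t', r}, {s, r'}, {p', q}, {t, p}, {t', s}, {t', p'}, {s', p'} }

There are 2^5 = 32 truth assignments over (p, q, r, s, t).
Split on t. With t = 1, the clauses containing t are satisfied and t' drops from the rest; 0 of the 2^4 = 16 assignments to the other variables satisfy what remains.
With t = 0, by the same count on the reduced clause set, 1 assignment works.
(One model: p=T, q=T, r=F, s=F, t=F.)
Total: 0 + 1 = 1.

1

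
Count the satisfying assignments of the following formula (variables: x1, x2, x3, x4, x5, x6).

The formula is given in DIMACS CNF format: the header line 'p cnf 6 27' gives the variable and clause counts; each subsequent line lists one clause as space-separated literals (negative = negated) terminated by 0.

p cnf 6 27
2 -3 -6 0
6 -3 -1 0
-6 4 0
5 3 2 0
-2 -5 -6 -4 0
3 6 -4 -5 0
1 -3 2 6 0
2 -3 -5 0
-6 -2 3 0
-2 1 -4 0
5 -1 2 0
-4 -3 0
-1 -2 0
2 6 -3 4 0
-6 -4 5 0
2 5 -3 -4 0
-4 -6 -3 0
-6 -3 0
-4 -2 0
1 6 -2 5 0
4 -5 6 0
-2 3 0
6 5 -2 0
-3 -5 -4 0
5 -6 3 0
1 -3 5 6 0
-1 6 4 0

There are 2^6 = 64 truth assignments over (x1, x2, x3, x4, x5, x6).
Split on x5. With x5 = True, the clauses containing x5 are satisfied and ¬x5 drops from the rest; 2 of the 2^5 = 32 assignments to the other variables satisfy what remains.
With x5 = False, by the same count on the reduced clause set, 0 assignments work.
(One model: x1=F, x2=F, x3=F, x4=T, x5=T, x6=T.)
Total: 2 + 0 = 2.

2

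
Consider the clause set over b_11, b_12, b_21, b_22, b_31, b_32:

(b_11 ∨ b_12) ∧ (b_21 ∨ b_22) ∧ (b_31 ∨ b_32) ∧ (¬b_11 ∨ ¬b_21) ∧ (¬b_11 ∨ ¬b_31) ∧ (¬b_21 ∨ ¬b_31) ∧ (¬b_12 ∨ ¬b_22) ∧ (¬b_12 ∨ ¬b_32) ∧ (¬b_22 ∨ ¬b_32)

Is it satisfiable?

Suppose b_11 = True.
The clause (¬b_21) is unit, so b_21 = False.
The clause (b_22) is unit, so b_22 = True.
The clause (¬b_31) is unit, so b_31 = False.
The clause (b_32) is unit, so b_32 = True.
That conflicts with the unit clause (¬b_32).
Undo b_11 and try b_11 = False.
The clause (b_12) is unit, so b_12 = True.
The clause (¬b_22) is unit, so b_22 = False.
The clause (b_21) is unit, so b_21 = True.
The clause (¬b_31) is unit, so b_31 = False.
The clause (b_32) is unit, so b_32 = True.
That conflicts with the unit clause (¬b_32).
Both values of b_11 lead to a conflict.
No assignment satisfies every clause.

No, unsatisfiable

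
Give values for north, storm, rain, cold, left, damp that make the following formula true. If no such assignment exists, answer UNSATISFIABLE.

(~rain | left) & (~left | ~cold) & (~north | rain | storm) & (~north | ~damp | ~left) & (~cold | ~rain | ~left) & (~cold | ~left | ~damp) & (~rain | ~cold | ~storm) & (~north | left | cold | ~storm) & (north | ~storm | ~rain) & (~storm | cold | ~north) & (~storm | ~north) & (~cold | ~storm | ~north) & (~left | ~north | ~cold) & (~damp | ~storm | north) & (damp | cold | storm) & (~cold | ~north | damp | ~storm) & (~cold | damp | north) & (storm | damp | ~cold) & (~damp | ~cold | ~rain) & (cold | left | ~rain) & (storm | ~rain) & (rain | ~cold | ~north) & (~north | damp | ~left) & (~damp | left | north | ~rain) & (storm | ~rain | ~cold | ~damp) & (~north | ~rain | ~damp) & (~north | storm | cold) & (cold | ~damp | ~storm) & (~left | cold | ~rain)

north=0; storm=0; rain=0; cold=1; left=0; damp=1

Suppose rain = 0.
Suppose left = 0.
Suppose north = 0.
Suppose damp = 1.
From the singleton clause (~storm), storm = 0.
All clauses hold; cold can take either value.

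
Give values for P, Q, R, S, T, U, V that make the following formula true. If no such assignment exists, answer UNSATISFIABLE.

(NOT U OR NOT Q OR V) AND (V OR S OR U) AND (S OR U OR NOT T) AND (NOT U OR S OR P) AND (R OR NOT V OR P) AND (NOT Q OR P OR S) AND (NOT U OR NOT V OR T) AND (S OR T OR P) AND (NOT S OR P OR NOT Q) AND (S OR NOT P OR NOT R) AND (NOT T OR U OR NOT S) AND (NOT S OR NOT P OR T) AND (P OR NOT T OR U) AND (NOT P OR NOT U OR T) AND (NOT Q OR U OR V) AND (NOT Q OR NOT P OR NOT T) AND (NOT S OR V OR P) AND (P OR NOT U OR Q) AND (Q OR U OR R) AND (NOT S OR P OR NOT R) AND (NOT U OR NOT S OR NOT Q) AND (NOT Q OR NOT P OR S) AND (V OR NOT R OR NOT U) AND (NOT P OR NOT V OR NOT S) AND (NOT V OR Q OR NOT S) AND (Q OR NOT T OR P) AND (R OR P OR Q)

Suppose U = true.
Suppose Q = false.
(P) alone gives P = true.
(T) alone gives T = true.
Suppose S = true.
(NOT V) alone gives V = false.
(NOT R) alone gives R = false.
All clauses are satisfied.

P ↦ true, Q ↦ false, R ↦ false, S ↦ true, T ↦ true, U ↦ true, V ↦ false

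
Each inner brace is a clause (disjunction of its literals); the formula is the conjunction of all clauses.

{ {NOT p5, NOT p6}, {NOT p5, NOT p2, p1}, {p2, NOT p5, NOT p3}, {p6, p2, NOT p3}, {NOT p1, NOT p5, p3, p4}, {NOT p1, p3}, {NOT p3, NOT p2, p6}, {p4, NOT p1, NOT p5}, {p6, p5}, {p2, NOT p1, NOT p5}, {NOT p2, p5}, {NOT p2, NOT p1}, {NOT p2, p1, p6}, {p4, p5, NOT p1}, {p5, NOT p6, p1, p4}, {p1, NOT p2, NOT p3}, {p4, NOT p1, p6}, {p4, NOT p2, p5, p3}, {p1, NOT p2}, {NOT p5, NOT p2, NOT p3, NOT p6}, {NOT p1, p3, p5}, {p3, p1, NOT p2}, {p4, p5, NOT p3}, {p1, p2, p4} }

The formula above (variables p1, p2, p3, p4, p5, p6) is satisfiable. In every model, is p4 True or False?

Suppose p4 = false.
Branch on p5: set p5 = false.
The clause (p6) is unit, so p6 = true.
The clause (NOT p2) is unit, so p2 = false.
The clause (NOT p1) is unit, so p1 = false.
But (p1) is also a unit clause — contradiction.
So p5 must be the other value — set p5 = true.
The clause (NOT p6) is unit, so p6 = false.
The clause (NOT p1) is unit, so p1 = false.
The clause (NOT p2) is unit, so p2 = false.
But (p2) is also a unit clause — contradiction.
Both values of p5 lead to a conflict.
So every satisfying assignment has p4 = True.

True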